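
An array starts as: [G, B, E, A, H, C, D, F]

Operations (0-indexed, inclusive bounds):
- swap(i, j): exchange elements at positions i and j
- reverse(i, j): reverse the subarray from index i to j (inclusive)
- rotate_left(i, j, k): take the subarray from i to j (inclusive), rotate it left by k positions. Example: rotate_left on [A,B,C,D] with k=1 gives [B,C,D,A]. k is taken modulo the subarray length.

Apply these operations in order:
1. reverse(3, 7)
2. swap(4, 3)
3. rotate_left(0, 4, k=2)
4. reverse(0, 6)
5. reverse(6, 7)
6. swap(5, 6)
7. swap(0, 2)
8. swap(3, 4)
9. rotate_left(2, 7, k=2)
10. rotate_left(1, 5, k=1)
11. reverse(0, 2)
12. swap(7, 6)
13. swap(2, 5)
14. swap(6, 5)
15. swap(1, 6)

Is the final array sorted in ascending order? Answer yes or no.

After 1 (reverse(3, 7)): [G, B, E, F, D, C, H, A]
After 2 (swap(4, 3)): [G, B, E, D, F, C, H, A]
After 3 (rotate_left(0, 4, k=2)): [E, D, F, G, B, C, H, A]
After 4 (reverse(0, 6)): [H, C, B, G, F, D, E, A]
After 5 (reverse(6, 7)): [H, C, B, G, F, D, A, E]
After 6 (swap(5, 6)): [H, C, B, G, F, A, D, E]
After 7 (swap(0, 2)): [B, C, H, G, F, A, D, E]
After 8 (swap(3, 4)): [B, C, H, F, G, A, D, E]
After 9 (rotate_left(2, 7, k=2)): [B, C, G, A, D, E, H, F]
After 10 (rotate_left(1, 5, k=1)): [B, G, A, D, E, C, H, F]
After 11 (reverse(0, 2)): [A, G, B, D, E, C, H, F]
After 12 (swap(7, 6)): [A, G, B, D, E, C, F, H]
After 13 (swap(2, 5)): [A, G, C, D, E, B, F, H]
After 14 (swap(6, 5)): [A, G, C, D, E, F, B, H]
After 15 (swap(1, 6)): [A, B, C, D, E, F, G, H]

Answer: yes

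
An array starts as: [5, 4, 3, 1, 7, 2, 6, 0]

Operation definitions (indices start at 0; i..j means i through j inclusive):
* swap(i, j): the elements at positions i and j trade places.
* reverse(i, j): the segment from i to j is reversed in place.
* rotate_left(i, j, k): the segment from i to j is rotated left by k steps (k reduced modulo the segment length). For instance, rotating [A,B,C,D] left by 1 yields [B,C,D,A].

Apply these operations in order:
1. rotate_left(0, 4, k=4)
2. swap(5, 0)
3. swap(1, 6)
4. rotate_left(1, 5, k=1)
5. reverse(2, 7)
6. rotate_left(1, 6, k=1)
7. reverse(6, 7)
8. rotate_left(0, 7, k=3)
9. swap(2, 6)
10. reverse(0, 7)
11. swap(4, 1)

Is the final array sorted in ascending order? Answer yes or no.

After 1 (rotate_left(0, 4, k=4)): [7, 5, 4, 3, 1, 2, 6, 0]
After 2 (swap(5, 0)): [2, 5, 4, 3, 1, 7, 6, 0]
After 3 (swap(1, 6)): [2, 6, 4, 3, 1, 7, 5, 0]
After 4 (rotate_left(1, 5, k=1)): [2, 4, 3, 1, 7, 6, 5, 0]
After 5 (reverse(2, 7)): [2, 4, 0, 5, 6, 7, 1, 3]
After 6 (rotate_left(1, 6, k=1)): [2, 0, 5, 6, 7, 1, 4, 3]
After 7 (reverse(6, 7)): [2, 0, 5, 6, 7, 1, 3, 4]
After 8 (rotate_left(0, 7, k=3)): [6, 7, 1, 3, 4, 2, 0, 5]
After 9 (swap(2, 6)): [6, 7, 0, 3, 4, 2, 1, 5]
After 10 (reverse(0, 7)): [5, 1, 2, 4, 3, 0, 7, 6]
After 11 (swap(4, 1)): [5, 3, 2, 4, 1, 0, 7, 6]

Answer: no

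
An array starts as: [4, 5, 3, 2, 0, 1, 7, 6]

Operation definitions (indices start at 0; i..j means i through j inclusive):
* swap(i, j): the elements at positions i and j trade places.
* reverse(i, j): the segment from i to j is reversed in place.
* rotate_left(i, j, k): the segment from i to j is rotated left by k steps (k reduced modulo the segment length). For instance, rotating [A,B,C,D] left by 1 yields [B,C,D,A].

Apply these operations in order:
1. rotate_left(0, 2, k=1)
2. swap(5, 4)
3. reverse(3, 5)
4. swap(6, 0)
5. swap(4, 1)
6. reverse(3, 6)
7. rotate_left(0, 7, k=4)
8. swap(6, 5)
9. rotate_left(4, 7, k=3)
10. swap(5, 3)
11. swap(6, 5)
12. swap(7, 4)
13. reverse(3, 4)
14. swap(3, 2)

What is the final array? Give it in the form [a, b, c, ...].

After 1 (rotate_left(0, 2, k=1)): [5, 3, 4, 2, 0, 1, 7, 6]
After 2 (swap(5, 4)): [5, 3, 4, 2, 1, 0, 7, 6]
After 3 (reverse(3, 5)): [5, 3, 4, 0, 1, 2, 7, 6]
After 4 (swap(6, 0)): [7, 3, 4, 0, 1, 2, 5, 6]
After 5 (swap(4, 1)): [7, 1, 4, 0, 3, 2, 5, 6]
After 6 (reverse(3, 6)): [7, 1, 4, 5, 2, 3, 0, 6]
After 7 (rotate_left(0, 7, k=4)): [2, 3, 0, 6, 7, 1, 4, 5]
After 8 (swap(6, 5)): [2, 3, 0, 6, 7, 4, 1, 5]
After 9 (rotate_left(4, 7, k=3)): [2, 3, 0, 6, 5, 7, 4, 1]
After 10 (swap(5, 3)): [2, 3, 0, 7, 5, 6, 4, 1]
After 11 (swap(6, 5)): [2, 3, 0, 7, 5, 4, 6, 1]
After 12 (swap(7, 4)): [2, 3, 0, 7, 1, 4, 6, 5]
After 13 (reverse(3, 4)): [2, 3, 0, 1, 7, 4, 6, 5]
After 14 (swap(3, 2)): [2, 3, 1, 0, 7, 4, 6, 5]

Answer: [2, 3, 1, 0, 7, 4, 6, 5]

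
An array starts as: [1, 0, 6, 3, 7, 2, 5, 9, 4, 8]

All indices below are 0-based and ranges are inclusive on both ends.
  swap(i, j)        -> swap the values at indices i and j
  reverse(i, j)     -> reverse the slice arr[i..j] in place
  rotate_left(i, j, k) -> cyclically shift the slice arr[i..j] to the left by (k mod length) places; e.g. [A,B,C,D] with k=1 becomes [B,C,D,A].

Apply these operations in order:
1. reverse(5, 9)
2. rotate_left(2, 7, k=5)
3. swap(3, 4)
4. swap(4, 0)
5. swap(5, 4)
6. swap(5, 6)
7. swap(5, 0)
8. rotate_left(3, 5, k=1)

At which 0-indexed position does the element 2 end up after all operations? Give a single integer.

After 1 (reverse(5, 9)): [1, 0, 6, 3, 7, 8, 4, 9, 5, 2]
After 2 (rotate_left(2, 7, k=5)): [1, 0, 9, 6, 3, 7, 8, 4, 5, 2]
After 3 (swap(3, 4)): [1, 0, 9, 3, 6, 7, 8, 4, 5, 2]
After 4 (swap(4, 0)): [6, 0, 9, 3, 1, 7, 8, 4, 5, 2]
After 5 (swap(5, 4)): [6, 0, 9, 3, 7, 1, 8, 4, 5, 2]
After 6 (swap(5, 6)): [6, 0, 9, 3, 7, 8, 1, 4, 5, 2]
After 7 (swap(5, 0)): [8, 0, 9, 3, 7, 6, 1, 4, 5, 2]
After 8 (rotate_left(3, 5, k=1)): [8, 0, 9, 7, 6, 3, 1, 4, 5, 2]

Answer: 9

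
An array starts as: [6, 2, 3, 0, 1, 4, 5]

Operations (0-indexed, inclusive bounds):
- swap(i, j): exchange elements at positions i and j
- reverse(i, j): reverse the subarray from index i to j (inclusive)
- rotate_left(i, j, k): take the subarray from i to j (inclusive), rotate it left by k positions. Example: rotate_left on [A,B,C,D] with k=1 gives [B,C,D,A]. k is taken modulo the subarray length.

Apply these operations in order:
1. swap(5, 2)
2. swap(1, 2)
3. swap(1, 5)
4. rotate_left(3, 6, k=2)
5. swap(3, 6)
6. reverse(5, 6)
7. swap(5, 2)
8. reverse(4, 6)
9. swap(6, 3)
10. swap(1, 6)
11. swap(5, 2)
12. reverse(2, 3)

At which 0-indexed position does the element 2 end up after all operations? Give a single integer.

After 1 (swap(5, 2)): [6, 2, 4, 0, 1, 3, 5]
After 2 (swap(1, 2)): [6, 4, 2, 0, 1, 3, 5]
After 3 (swap(1, 5)): [6, 3, 2, 0, 1, 4, 5]
After 4 (rotate_left(3, 6, k=2)): [6, 3, 2, 4, 5, 0, 1]
After 5 (swap(3, 6)): [6, 3, 2, 1, 5, 0, 4]
After 6 (reverse(5, 6)): [6, 3, 2, 1, 5, 4, 0]
After 7 (swap(5, 2)): [6, 3, 4, 1, 5, 2, 0]
After 8 (reverse(4, 6)): [6, 3, 4, 1, 0, 2, 5]
After 9 (swap(6, 3)): [6, 3, 4, 5, 0, 2, 1]
After 10 (swap(1, 6)): [6, 1, 4, 5, 0, 2, 3]
After 11 (swap(5, 2)): [6, 1, 2, 5, 0, 4, 3]
After 12 (reverse(2, 3)): [6, 1, 5, 2, 0, 4, 3]

Answer: 3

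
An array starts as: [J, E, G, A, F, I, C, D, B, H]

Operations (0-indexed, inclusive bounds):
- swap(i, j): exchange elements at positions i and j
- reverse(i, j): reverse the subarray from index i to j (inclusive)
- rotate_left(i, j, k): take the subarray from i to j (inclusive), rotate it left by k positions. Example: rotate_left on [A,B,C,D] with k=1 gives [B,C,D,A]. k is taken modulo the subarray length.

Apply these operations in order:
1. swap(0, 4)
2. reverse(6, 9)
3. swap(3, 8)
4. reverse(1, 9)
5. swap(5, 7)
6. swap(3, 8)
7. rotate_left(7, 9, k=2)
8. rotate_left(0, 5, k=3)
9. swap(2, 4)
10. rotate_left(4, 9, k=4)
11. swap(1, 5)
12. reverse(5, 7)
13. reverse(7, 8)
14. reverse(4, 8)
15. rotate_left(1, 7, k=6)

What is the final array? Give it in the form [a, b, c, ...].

Answer: [G, A, B, C, F, H, J, D, I, E]

Derivation:
After 1 (swap(0, 4)): [F, E, G, A, J, I, C, D, B, H]
After 2 (reverse(6, 9)): [F, E, G, A, J, I, H, B, D, C]
After 3 (swap(3, 8)): [F, E, G, D, J, I, H, B, A, C]
After 4 (reverse(1, 9)): [F, C, A, B, H, I, J, D, G, E]
After 5 (swap(5, 7)): [F, C, A, B, H, D, J, I, G, E]
After 6 (swap(3, 8)): [F, C, A, G, H, D, J, I, B, E]
After 7 (rotate_left(7, 9, k=2)): [F, C, A, G, H, D, J, E, I, B]
After 8 (rotate_left(0, 5, k=3)): [G, H, D, F, C, A, J, E, I, B]
After 9 (swap(2, 4)): [G, H, C, F, D, A, J, E, I, B]
After 10 (rotate_left(4, 9, k=4)): [G, H, C, F, I, B, D, A, J, E]
After 11 (swap(1, 5)): [G, B, C, F, I, H, D, A, J, E]
After 12 (reverse(5, 7)): [G, B, C, F, I, A, D, H, J, E]
After 13 (reverse(7, 8)): [G, B, C, F, I, A, D, J, H, E]
After 14 (reverse(4, 8)): [G, B, C, F, H, J, D, A, I, E]
After 15 (rotate_left(1, 7, k=6)): [G, A, B, C, F, H, J, D, I, E]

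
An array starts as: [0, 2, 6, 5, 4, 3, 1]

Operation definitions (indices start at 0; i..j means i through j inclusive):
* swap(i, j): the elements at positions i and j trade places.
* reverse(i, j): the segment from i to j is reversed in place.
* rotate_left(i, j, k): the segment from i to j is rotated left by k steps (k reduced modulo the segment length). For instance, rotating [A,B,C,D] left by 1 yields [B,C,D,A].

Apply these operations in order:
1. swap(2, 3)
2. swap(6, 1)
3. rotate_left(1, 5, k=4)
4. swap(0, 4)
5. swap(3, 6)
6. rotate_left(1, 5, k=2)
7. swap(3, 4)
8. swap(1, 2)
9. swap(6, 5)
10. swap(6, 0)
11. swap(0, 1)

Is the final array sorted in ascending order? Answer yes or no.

After 1 (swap(2, 3)): [0, 2, 5, 6, 4, 3, 1]
After 2 (swap(6, 1)): [0, 1, 5, 6, 4, 3, 2]
After 3 (rotate_left(1, 5, k=4)): [0, 3, 1, 5, 6, 4, 2]
After 4 (swap(0, 4)): [6, 3, 1, 5, 0, 4, 2]
After 5 (swap(3, 6)): [6, 3, 1, 2, 0, 4, 5]
After 6 (rotate_left(1, 5, k=2)): [6, 2, 0, 4, 3, 1, 5]
After 7 (swap(3, 4)): [6, 2, 0, 3, 4, 1, 5]
After 8 (swap(1, 2)): [6, 0, 2, 3, 4, 1, 5]
After 9 (swap(6, 5)): [6, 0, 2, 3, 4, 5, 1]
After 10 (swap(6, 0)): [1, 0, 2, 3, 4, 5, 6]
After 11 (swap(0, 1)): [0, 1, 2, 3, 4, 5, 6]

Answer: yes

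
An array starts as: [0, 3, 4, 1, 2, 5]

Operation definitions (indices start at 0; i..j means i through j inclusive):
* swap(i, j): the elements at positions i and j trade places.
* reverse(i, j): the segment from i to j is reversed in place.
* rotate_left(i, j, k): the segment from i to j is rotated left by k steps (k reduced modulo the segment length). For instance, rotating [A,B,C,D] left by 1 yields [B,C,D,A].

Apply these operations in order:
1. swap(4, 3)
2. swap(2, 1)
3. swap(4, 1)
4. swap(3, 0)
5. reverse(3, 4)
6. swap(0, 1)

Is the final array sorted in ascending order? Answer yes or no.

Answer: no

Derivation:
After 1 (swap(4, 3)): [0, 3, 4, 2, 1, 5]
After 2 (swap(2, 1)): [0, 4, 3, 2, 1, 5]
After 3 (swap(4, 1)): [0, 1, 3, 2, 4, 5]
After 4 (swap(3, 0)): [2, 1, 3, 0, 4, 5]
After 5 (reverse(3, 4)): [2, 1, 3, 4, 0, 5]
After 6 (swap(0, 1)): [1, 2, 3, 4, 0, 5]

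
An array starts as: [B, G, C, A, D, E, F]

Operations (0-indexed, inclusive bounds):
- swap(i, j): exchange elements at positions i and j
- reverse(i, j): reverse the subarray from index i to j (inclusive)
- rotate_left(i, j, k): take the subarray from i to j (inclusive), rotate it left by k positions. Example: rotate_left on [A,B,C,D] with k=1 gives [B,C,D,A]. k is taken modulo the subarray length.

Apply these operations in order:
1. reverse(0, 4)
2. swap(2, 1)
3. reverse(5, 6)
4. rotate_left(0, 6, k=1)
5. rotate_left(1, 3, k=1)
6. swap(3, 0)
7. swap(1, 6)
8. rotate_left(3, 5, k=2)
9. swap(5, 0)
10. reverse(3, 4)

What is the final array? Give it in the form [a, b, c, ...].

Answer: [F, D, B, C, E, A, G]

Derivation:
After 1 (reverse(0, 4)): [D, A, C, G, B, E, F]
After 2 (swap(2, 1)): [D, C, A, G, B, E, F]
After 3 (reverse(5, 6)): [D, C, A, G, B, F, E]
After 4 (rotate_left(0, 6, k=1)): [C, A, G, B, F, E, D]
After 5 (rotate_left(1, 3, k=1)): [C, G, B, A, F, E, D]
After 6 (swap(3, 0)): [A, G, B, C, F, E, D]
After 7 (swap(1, 6)): [A, D, B, C, F, E, G]
After 8 (rotate_left(3, 5, k=2)): [A, D, B, E, C, F, G]
After 9 (swap(5, 0)): [F, D, B, E, C, A, G]
After 10 (reverse(3, 4)): [F, D, B, C, E, A, G]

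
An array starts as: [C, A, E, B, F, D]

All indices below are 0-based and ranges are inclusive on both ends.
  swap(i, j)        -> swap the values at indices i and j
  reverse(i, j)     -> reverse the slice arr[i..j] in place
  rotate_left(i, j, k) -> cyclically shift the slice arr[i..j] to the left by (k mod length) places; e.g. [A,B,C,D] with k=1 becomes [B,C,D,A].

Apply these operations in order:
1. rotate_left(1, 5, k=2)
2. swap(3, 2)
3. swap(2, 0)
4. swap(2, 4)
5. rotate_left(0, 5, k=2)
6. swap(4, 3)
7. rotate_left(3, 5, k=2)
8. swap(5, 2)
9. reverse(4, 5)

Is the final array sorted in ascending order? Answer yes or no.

After 1 (rotate_left(1, 5, k=2)): [C, B, F, D, A, E]
After 2 (swap(3, 2)): [C, B, D, F, A, E]
After 3 (swap(2, 0)): [D, B, C, F, A, E]
After 4 (swap(2, 4)): [D, B, A, F, C, E]
After 5 (rotate_left(0, 5, k=2)): [A, F, C, E, D, B]
After 6 (swap(4, 3)): [A, F, C, D, E, B]
After 7 (rotate_left(3, 5, k=2)): [A, F, C, B, D, E]
After 8 (swap(5, 2)): [A, F, E, B, D, C]
After 9 (reverse(4, 5)): [A, F, E, B, C, D]

Answer: no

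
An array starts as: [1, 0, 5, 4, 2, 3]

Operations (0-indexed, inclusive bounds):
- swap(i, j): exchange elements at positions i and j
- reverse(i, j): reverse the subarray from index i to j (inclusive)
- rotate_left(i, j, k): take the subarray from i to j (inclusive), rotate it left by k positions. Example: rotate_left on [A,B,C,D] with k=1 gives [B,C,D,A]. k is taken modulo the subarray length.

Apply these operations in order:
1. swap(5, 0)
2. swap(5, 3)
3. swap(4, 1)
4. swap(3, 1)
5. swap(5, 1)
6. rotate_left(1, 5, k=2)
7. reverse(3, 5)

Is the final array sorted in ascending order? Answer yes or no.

Answer: no

Derivation:
After 1 (swap(5, 0)): [3, 0, 5, 4, 2, 1]
After 2 (swap(5, 3)): [3, 0, 5, 1, 2, 4]
After 3 (swap(4, 1)): [3, 2, 5, 1, 0, 4]
After 4 (swap(3, 1)): [3, 1, 5, 2, 0, 4]
After 5 (swap(5, 1)): [3, 4, 5, 2, 0, 1]
After 6 (rotate_left(1, 5, k=2)): [3, 2, 0, 1, 4, 5]
After 7 (reverse(3, 5)): [3, 2, 0, 5, 4, 1]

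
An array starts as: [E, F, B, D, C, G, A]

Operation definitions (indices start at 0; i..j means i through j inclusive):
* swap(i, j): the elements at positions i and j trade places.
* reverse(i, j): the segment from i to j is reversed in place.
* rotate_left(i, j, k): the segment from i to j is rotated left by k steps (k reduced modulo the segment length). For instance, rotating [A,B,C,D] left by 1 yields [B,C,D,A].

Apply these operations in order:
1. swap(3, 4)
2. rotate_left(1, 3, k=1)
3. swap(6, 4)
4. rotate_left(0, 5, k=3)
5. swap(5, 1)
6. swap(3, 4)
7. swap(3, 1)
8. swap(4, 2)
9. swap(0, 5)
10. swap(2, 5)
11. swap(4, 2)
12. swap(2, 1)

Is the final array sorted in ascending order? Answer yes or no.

Answer: no

Derivation:
After 1 (swap(3, 4)): [E, F, B, C, D, G, A]
After 2 (rotate_left(1, 3, k=1)): [E, B, C, F, D, G, A]
After 3 (swap(6, 4)): [E, B, C, F, A, G, D]
After 4 (rotate_left(0, 5, k=3)): [F, A, G, E, B, C, D]
After 5 (swap(5, 1)): [F, C, G, E, B, A, D]
After 6 (swap(3, 4)): [F, C, G, B, E, A, D]
After 7 (swap(3, 1)): [F, B, G, C, E, A, D]
After 8 (swap(4, 2)): [F, B, E, C, G, A, D]
After 9 (swap(0, 5)): [A, B, E, C, G, F, D]
After 10 (swap(2, 5)): [A, B, F, C, G, E, D]
After 11 (swap(4, 2)): [A, B, G, C, F, E, D]
After 12 (swap(2, 1)): [A, G, B, C, F, E, D]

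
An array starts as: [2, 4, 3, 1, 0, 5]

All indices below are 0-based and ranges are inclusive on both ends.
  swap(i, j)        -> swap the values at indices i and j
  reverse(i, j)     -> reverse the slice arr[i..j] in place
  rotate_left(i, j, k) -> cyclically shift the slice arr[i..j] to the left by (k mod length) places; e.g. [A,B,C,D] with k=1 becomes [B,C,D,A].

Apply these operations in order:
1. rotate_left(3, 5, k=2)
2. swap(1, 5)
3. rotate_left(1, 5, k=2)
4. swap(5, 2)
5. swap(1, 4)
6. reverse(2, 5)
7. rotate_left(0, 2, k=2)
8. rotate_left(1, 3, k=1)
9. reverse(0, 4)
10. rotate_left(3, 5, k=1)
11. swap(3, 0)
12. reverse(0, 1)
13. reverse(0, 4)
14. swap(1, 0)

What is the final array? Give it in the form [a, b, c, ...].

After 1 (rotate_left(3, 5, k=2)): [2, 4, 3, 5, 1, 0]
After 2 (swap(1, 5)): [2, 0, 3, 5, 1, 4]
After 3 (rotate_left(1, 5, k=2)): [2, 5, 1, 4, 0, 3]
After 4 (swap(5, 2)): [2, 5, 3, 4, 0, 1]
After 5 (swap(1, 4)): [2, 0, 3, 4, 5, 1]
After 6 (reverse(2, 5)): [2, 0, 1, 5, 4, 3]
After 7 (rotate_left(0, 2, k=2)): [1, 2, 0, 5, 4, 3]
After 8 (rotate_left(1, 3, k=1)): [1, 0, 5, 2, 4, 3]
After 9 (reverse(0, 4)): [4, 2, 5, 0, 1, 3]
After 10 (rotate_left(3, 5, k=1)): [4, 2, 5, 1, 3, 0]
After 11 (swap(3, 0)): [1, 2, 5, 4, 3, 0]
After 12 (reverse(0, 1)): [2, 1, 5, 4, 3, 0]
After 13 (reverse(0, 4)): [3, 4, 5, 1, 2, 0]
After 14 (swap(1, 0)): [4, 3, 5, 1, 2, 0]

Answer: [4, 3, 5, 1, 2, 0]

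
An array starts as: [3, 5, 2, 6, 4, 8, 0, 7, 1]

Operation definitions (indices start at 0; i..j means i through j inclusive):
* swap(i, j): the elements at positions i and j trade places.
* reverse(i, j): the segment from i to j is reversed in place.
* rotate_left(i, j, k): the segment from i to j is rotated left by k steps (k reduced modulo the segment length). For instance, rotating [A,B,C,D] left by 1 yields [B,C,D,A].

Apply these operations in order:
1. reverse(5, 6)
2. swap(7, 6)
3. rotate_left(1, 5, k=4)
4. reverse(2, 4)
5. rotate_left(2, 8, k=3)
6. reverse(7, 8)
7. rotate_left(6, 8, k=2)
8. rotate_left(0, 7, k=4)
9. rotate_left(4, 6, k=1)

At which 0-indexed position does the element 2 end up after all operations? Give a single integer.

After 1 (reverse(5, 6)): [3, 5, 2, 6, 4, 0, 8, 7, 1]
After 2 (swap(7, 6)): [3, 5, 2, 6, 4, 0, 7, 8, 1]
After 3 (rotate_left(1, 5, k=4)): [3, 0, 5, 2, 6, 4, 7, 8, 1]
After 4 (reverse(2, 4)): [3, 0, 6, 2, 5, 4, 7, 8, 1]
After 5 (rotate_left(2, 8, k=3)): [3, 0, 4, 7, 8, 1, 6, 2, 5]
After 6 (reverse(7, 8)): [3, 0, 4, 7, 8, 1, 6, 5, 2]
After 7 (rotate_left(6, 8, k=2)): [3, 0, 4, 7, 8, 1, 2, 6, 5]
After 8 (rotate_left(0, 7, k=4)): [8, 1, 2, 6, 3, 0, 4, 7, 5]
After 9 (rotate_left(4, 6, k=1)): [8, 1, 2, 6, 0, 4, 3, 7, 5]

Answer: 2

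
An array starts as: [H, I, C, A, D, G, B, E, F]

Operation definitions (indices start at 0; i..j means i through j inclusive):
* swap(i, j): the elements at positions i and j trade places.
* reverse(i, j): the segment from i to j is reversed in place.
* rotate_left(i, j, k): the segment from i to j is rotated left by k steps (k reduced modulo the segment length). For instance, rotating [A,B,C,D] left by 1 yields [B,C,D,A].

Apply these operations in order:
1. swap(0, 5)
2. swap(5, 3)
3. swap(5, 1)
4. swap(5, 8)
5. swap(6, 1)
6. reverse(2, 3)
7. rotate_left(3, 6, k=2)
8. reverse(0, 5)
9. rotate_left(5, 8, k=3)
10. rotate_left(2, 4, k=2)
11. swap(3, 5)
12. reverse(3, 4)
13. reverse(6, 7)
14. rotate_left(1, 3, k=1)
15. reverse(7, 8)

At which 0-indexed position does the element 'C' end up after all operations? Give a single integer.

Answer: 0

Derivation:
After 1 (swap(0, 5)): [G, I, C, A, D, H, B, E, F]
After 2 (swap(5, 3)): [G, I, C, H, D, A, B, E, F]
After 3 (swap(5, 1)): [G, A, C, H, D, I, B, E, F]
After 4 (swap(5, 8)): [G, A, C, H, D, F, B, E, I]
After 5 (swap(6, 1)): [G, B, C, H, D, F, A, E, I]
After 6 (reverse(2, 3)): [G, B, H, C, D, F, A, E, I]
After 7 (rotate_left(3, 6, k=2)): [G, B, H, F, A, C, D, E, I]
After 8 (reverse(0, 5)): [C, A, F, H, B, G, D, E, I]
After 9 (rotate_left(5, 8, k=3)): [C, A, F, H, B, I, G, D, E]
After 10 (rotate_left(2, 4, k=2)): [C, A, B, F, H, I, G, D, E]
After 11 (swap(3, 5)): [C, A, B, I, H, F, G, D, E]
After 12 (reverse(3, 4)): [C, A, B, H, I, F, G, D, E]
After 13 (reverse(6, 7)): [C, A, B, H, I, F, D, G, E]
After 14 (rotate_left(1, 3, k=1)): [C, B, H, A, I, F, D, G, E]
After 15 (reverse(7, 8)): [C, B, H, A, I, F, D, E, G]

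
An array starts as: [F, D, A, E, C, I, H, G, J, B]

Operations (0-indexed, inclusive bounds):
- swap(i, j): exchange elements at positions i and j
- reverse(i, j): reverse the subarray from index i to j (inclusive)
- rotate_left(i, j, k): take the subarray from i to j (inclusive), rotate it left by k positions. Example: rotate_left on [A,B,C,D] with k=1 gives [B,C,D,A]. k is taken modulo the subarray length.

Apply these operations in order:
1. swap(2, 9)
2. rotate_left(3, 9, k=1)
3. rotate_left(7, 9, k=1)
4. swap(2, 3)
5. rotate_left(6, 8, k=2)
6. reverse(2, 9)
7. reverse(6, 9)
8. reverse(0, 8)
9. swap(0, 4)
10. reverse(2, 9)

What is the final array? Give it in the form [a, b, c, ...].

After 1 (swap(2, 9)): [F, D, B, E, C, I, H, G, J, A]
After 2 (rotate_left(3, 9, k=1)): [F, D, B, C, I, H, G, J, A, E]
After 3 (rotate_left(7, 9, k=1)): [F, D, B, C, I, H, G, A, E, J]
After 4 (swap(2, 3)): [F, D, C, B, I, H, G, A, E, J]
After 5 (rotate_left(6, 8, k=2)): [F, D, C, B, I, H, E, G, A, J]
After 6 (reverse(2, 9)): [F, D, J, A, G, E, H, I, B, C]
After 7 (reverse(6, 9)): [F, D, J, A, G, E, C, B, I, H]
After 8 (reverse(0, 8)): [I, B, C, E, G, A, J, D, F, H]
After 9 (swap(0, 4)): [G, B, C, E, I, A, J, D, F, H]
After 10 (reverse(2, 9)): [G, B, H, F, D, J, A, I, E, C]

Answer: [G, B, H, F, D, J, A, I, E, C]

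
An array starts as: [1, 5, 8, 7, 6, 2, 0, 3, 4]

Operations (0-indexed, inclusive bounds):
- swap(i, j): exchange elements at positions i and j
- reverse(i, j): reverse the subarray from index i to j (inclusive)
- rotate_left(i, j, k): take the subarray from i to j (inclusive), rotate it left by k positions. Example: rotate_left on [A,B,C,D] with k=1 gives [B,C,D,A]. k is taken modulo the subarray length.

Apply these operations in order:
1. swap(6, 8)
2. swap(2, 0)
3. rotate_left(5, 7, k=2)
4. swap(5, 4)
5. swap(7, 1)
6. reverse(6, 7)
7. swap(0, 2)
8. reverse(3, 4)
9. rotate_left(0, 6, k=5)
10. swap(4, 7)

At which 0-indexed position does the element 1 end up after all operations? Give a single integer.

After 1 (swap(6, 8)): [1, 5, 8, 7, 6, 2, 4, 3, 0]
After 2 (swap(2, 0)): [8, 5, 1, 7, 6, 2, 4, 3, 0]
After 3 (rotate_left(5, 7, k=2)): [8, 5, 1, 7, 6, 3, 2, 4, 0]
After 4 (swap(5, 4)): [8, 5, 1, 7, 3, 6, 2, 4, 0]
After 5 (swap(7, 1)): [8, 4, 1, 7, 3, 6, 2, 5, 0]
After 6 (reverse(6, 7)): [8, 4, 1, 7, 3, 6, 5, 2, 0]
After 7 (swap(0, 2)): [1, 4, 8, 7, 3, 6, 5, 2, 0]
After 8 (reverse(3, 4)): [1, 4, 8, 3, 7, 6, 5, 2, 0]
After 9 (rotate_left(0, 6, k=5)): [6, 5, 1, 4, 8, 3, 7, 2, 0]
After 10 (swap(4, 7)): [6, 5, 1, 4, 2, 3, 7, 8, 0]

Answer: 2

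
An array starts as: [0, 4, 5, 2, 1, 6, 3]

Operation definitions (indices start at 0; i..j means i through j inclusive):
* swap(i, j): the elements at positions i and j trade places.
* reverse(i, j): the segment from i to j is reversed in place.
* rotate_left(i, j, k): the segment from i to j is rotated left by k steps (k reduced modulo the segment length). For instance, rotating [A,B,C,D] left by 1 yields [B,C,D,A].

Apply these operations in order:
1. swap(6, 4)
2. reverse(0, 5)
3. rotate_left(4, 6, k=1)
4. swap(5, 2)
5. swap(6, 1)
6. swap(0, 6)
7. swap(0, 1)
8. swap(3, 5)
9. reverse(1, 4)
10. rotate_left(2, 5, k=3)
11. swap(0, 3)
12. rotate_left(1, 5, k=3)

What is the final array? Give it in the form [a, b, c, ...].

Answer: [2, 1, 3, 0, 5, 4, 6]

Derivation:
After 1 (swap(6, 4)): [0, 4, 5, 2, 3, 6, 1]
After 2 (reverse(0, 5)): [6, 3, 2, 5, 4, 0, 1]
After 3 (rotate_left(4, 6, k=1)): [6, 3, 2, 5, 0, 1, 4]
After 4 (swap(5, 2)): [6, 3, 1, 5, 0, 2, 4]
After 5 (swap(6, 1)): [6, 4, 1, 5, 0, 2, 3]
After 6 (swap(0, 6)): [3, 4, 1, 5, 0, 2, 6]
After 7 (swap(0, 1)): [4, 3, 1, 5, 0, 2, 6]
After 8 (swap(3, 5)): [4, 3, 1, 2, 0, 5, 6]
After 9 (reverse(1, 4)): [4, 0, 2, 1, 3, 5, 6]
After 10 (rotate_left(2, 5, k=3)): [4, 0, 5, 2, 1, 3, 6]
After 11 (swap(0, 3)): [2, 0, 5, 4, 1, 3, 6]
After 12 (rotate_left(1, 5, k=3)): [2, 1, 3, 0, 5, 4, 6]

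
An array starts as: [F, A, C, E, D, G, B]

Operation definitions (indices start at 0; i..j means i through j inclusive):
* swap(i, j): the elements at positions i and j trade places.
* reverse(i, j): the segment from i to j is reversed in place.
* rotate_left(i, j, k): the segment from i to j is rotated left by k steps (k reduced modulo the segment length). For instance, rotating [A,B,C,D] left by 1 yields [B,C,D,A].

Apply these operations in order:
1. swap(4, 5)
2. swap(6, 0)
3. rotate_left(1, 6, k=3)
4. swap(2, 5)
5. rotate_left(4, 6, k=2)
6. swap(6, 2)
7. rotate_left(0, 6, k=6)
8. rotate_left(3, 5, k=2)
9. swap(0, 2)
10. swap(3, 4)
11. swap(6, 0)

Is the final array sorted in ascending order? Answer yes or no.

After 1 (swap(4, 5)): [F, A, C, E, G, D, B]
After 2 (swap(6, 0)): [B, A, C, E, G, D, F]
After 3 (rotate_left(1, 6, k=3)): [B, G, D, F, A, C, E]
After 4 (swap(2, 5)): [B, G, C, F, A, D, E]
After 5 (rotate_left(4, 6, k=2)): [B, G, C, F, E, A, D]
After 6 (swap(6, 2)): [B, G, D, F, E, A, C]
After 7 (rotate_left(0, 6, k=6)): [C, B, G, D, F, E, A]
After 8 (rotate_left(3, 5, k=2)): [C, B, G, E, D, F, A]
After 9 (swap(0, 2)): [G, B, C, E, D, F, A]
After 10 (swap(3, 4)): [G, B, C, D, E, F, A]
After 11 (swap(6, 0)): [A, B, C, D, E, F, G]

Answer: yes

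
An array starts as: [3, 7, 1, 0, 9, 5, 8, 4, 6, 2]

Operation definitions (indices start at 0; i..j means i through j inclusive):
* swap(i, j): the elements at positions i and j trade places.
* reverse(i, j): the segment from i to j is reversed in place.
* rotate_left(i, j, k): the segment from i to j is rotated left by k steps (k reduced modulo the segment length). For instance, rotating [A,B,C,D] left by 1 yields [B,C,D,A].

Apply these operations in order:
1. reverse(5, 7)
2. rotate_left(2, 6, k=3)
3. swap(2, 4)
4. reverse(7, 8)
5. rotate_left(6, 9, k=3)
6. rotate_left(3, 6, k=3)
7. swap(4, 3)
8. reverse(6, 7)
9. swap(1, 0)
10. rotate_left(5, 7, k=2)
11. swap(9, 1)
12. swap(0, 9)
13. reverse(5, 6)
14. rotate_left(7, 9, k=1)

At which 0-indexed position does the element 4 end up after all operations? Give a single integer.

Answer: 5

Derivation:
After 1 (reverse(5, 7)): [3, 7, 1, 0, 9, 4, 8, 5, 6, 2]
After 2 (rotate_left(2, 6, k=3)): [3, 7, 4, 8, 1, 0, 9, 5, 6, 2]
After 3 (swap(2, 4)): [3, 7, 1, 8, 4, 0, 9, 5, 6, 2]
After 4 (reverse(7, 8)): [3, 7, 1, 8, 4, 0, 9, 6, 5, 2]
After 5 (rotate_left(6, 9, k=3)): [3, 7, 1, 8, 4, 0, 2, 9, 6, 5]
After 6 (rotate_left(3, 6, k=3)): [3, 7, 1, 2, 8, 4, 0, 9, 6, 5]
After 7 (swap(4, 3)): [3, 7, 1, 8, 2, 4, 0, 9, 6, 5]
After 8 (reverse(6, 7)): [3, 7, 1, 8, 2, 4, 9, 0, 6, 5]
After 9 (swap(1, 0)): [7, 3, 1, 8, 2, 4, 9, 0, 6, 5]
After 10 (rotate_left(5, 7, k=2)): [7, 3, 1, 8, 2, 0, 4, 9, 6, 5]
After 11 (swap(9, 1)): [7, 5, 1, 8, 2, 0, 4, 9, 6, 3]
After 12 (swap(0, 9)): [3, 5, 1, 8, 2, 0, 4, 9, 6, 7]
After 13 (reverse(5, 6)): [3, 5, 1, 8, 2, 4, 0, 9, 6, 7]
After 14 (rotate_left(7, 9, k=1)): [3, 5, 1, 8, 2, 4, 0, 6, 7, 9]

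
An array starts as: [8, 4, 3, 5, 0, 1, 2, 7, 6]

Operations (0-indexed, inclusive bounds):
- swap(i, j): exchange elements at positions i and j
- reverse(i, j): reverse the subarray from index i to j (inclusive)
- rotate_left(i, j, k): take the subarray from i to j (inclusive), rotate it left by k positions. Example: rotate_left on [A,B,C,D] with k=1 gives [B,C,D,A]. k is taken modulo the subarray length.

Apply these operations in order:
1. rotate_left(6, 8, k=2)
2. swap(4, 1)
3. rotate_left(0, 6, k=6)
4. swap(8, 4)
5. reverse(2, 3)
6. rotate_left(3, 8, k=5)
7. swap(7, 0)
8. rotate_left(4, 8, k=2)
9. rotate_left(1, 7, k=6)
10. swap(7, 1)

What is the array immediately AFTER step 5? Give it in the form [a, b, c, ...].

Answer: [6, 8, 3, 0, 7, 4, 1, 2, 5]

Derivation:
After 1 (rotate_left(6, 8, k=2)): [8, 4, 3, 5, 0, 1, 6, 2, 7]
After 2 (swap(4, 1)): [8, 0, 3, 5, 4, 1, 6, 2, 7]
After 3 (rotate_left(0, 6, k=6)): [6, 8, 0, 3, 5, 4, 1, 2, 7]
After 4 (swap(8, 4)): [6, 8, 0, 3, 7, 4, 1, 2, 5]
After 5 (reverse(2, 3)): [6, 8, 3, 0, 7, 4, 1, 2, 5]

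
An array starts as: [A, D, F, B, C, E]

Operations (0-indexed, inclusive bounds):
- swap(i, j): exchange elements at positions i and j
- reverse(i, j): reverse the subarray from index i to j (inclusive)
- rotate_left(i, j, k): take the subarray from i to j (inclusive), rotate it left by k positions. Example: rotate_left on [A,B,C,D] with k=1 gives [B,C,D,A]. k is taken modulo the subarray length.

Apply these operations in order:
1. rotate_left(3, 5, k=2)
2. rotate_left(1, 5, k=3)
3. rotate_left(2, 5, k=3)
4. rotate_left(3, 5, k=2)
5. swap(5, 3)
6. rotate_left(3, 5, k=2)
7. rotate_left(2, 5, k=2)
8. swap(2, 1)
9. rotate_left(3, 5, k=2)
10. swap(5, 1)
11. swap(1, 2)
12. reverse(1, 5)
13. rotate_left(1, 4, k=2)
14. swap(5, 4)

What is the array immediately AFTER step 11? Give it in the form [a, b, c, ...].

Answer: [A, B, E, F, C, D]

Derivation:
After 1 (rotate_left(3, 5, k=2)): [A, D, F, E, B, C]
After 2 (rotate_left(1, 5, k=3)): [A, B, C, D, F, E]
After 3 (rotate_left(2, 5, k=3)): [A, B, E, C, D, F]
After 4 (rotate_left(3, 5, k=2)): [A, B, E, F, C, D]
After 5 (swap(5, 3)): [A, B, E, D, C, F]
After 6 (rotate_left(3, 5, k=2)): [A, B, E, F, D, C]
After 7 (rotate_left(2, 5, k=2)): [A, B, D, C, E, F]
After 8 (swap(2, 1)): [A, D, B, C, E, F]
After 9 (rotate_left(3, 5, k=2)): [A, D, B, F, C, E]
After 10 (swap(5, 1)): [A, E, B, F, C, D]
After 11 (swap(1, 2)): [A, B, E, F, C, D]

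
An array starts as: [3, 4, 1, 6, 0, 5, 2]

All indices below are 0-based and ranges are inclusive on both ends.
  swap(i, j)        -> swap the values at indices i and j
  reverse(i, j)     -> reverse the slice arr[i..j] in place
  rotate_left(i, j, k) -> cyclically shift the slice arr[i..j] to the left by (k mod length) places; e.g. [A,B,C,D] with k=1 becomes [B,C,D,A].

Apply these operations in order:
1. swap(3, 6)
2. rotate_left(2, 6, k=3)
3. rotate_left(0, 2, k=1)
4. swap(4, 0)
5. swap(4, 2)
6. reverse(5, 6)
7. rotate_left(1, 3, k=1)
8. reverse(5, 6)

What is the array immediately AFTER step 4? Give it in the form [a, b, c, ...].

Answer: [1, 5, 3, 6, 4, 2, 0]

Derivation:
After 1 (swap(3, 6)): [3, 4, 1, 2, 0, 5, 6]
After 2 (rotate_left(2, 6, k=3)): [3, 4, 5, 6, 1, 2, 0]
After 3 (rotate_left(0, 2, k=1)): [4, 5, 3, 6, 1, 2, 0]
After 4 (swap(4, 0)): [1, 5, 3, 6, 4, 2, 0]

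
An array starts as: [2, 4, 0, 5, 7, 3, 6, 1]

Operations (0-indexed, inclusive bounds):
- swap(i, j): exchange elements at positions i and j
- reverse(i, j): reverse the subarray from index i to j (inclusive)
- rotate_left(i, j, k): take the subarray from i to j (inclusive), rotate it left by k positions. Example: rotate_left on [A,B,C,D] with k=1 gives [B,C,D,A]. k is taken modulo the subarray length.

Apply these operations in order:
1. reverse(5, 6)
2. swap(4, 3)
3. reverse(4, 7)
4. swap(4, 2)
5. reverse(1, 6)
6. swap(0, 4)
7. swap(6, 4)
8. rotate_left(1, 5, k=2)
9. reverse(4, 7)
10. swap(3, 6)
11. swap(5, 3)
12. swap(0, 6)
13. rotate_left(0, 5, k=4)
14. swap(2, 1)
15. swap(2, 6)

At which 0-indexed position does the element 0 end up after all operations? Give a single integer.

After 1 (reverse(5, 6)): [2, 4, 0, 5, 7, 6, 3, 1]
After 2 (swap(4, 3)): [2, 4, 0, 7, 5, 6, 3, 1]
After 3 (reverse(4, 7)): [2, 4, 0, 7, 1, 3, 6, 5]
After 4 (swap(4, 2)): [2, 4, 1, 7, 0, 3, 6, 5]
After 5 (reverse(1, 6)): [2, 6, 3, 0, 7, 1, 4, 5]
After 6 (swap(0, 4)): [7, 6, 3, 0, 2, 1, 4, 5]
After 7 (swap(6, 4)): [7, 6, 3, 0, 4, 1, 2, 5]
After 8 (rotate_left(1, 5, k=2)): [7, 0, 4, 1, 6, 3, 2, 5]
After 9 (reverse(4, 7)): [7, 0, 4, 1, 5, 2, 3, 6]
After 10 (swap(3, 6)): [7, 0, 4, 3, 5, 2, 1, 6]
After 11 (swap(5, 3)): [7, 0, 4, 2, 5, 3, 1, 6]
After 12 (swap(0, 6)): [1, 0, 4, 2, 5, 3, 7, 6]
After 13 (rotate_left(0, 5, k=4)): [5, 3, 1, 0, 4, 2, 7, 6]
After 14 (swap(2, 1)): [5, 1, 3, 0, 4, 2, 7, 6]
After 15 (swap(2, 6)): [5, 1, 7, 0, 4, 2, 3, 6]

Answer: 3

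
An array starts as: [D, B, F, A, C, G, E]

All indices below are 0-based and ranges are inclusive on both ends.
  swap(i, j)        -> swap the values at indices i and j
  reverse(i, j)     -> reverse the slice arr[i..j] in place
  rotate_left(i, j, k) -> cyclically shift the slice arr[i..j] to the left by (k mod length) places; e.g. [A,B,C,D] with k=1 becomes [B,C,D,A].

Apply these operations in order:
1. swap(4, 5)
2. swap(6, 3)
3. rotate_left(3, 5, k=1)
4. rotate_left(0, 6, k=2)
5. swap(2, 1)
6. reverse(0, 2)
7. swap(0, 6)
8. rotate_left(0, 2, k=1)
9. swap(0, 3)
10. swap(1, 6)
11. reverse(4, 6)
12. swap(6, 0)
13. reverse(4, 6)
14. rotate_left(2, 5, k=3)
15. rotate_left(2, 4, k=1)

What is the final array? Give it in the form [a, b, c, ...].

Answer: [A, G, B, C, D, E, F]

Derivation:
After 1 (swap(4, 5)): [D, B, F, A, G, C, E]
After 2 (swap(6, 3)): [D, B, F, E, G, C, A]
After 3 (rotate_left(3, 5, k=1)): [D, B, F, G, C, E, A]
After 4 (rotate_left(0, 6, k=2)): [F, G, C, E, A, D, B]
After 5 (swap(2, 1)): [F, C, G, E, A, D, B]
After 6 (reverse(0, 2)): [G, C, F, E, A, D, B]
After 7 (swap(0, 6)): [B, C, F, E, A, D, G]
After 8 (rotate_left(0, 2, k=1)): [C, F, B, E, A, D, G]
After 9 (swap(0, 3)): [E, F, B, C, A, D, G]
After 10 (swap(1, 6)): [E, G, B, C, A, D, F]
After 11 (reverse(4, 6)): [E, G, B, C, F, D, A]
After 12 (swap(6, 0)): [A, G, B, C, F, D, E]
After 13 (reverse(4, 6)): [A, G, B, C, E, D, F]
After 14 (rotate_left(2, 5, k=3)): [A, G, D, B, C, E, F]
After 15 (rotate_left(2, 4, k=1)): [A, G, B, C, D, E, F]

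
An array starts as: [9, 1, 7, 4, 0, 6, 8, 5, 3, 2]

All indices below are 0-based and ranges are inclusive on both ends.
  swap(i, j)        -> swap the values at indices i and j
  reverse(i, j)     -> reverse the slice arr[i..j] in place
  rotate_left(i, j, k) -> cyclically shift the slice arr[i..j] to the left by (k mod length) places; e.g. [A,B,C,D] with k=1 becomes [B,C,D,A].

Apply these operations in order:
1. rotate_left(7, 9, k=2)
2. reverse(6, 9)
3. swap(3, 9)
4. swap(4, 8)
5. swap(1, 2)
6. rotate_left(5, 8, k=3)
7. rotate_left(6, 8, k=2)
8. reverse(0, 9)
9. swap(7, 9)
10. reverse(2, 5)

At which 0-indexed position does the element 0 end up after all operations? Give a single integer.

After 1 (rotate_left(7, 9, k=2)): [9, 1, 7, 4, 0, 6, 8, 2, 5, 3]
After 2 (reverse(6, 9)): [9, 1, 7, 4, 0, 6, 3, 5, 2, 8]
After 3 (swap(3, 9)): [9, 1, 7, 8, 0, 6, 3, 5, 2, 4]
After 4 (swap(4, 8)): [9, 1, 7, 8, 2, 6, 3, 5, 0, 4]
After 5 (swap(1, 2)): [9, 7, 1, 8, 2, 6, 3, 5, 0, 4]
After 6 (rotate_left(5, 8, k=3)): [9, 7, 1, 8, 2, 0, 6, 3, 5, 4]
After 7 (rotate_left(6, 8, k=2)): [9, 7, 1, 8, 2, 0, 5, 6, 3, 4]
After 8 (reverse(0, 9)): [4, 3, 6, 5, 0, 2, 8, 1, 7, 9]
After 9 (swap(7, 9)): [4, 3, 6, 5, 0, 2, 8, 9, 7, 1]
After 10 (reverse(2, 5)): [4, 3, 2, 0, 5, 6, 8, 9, 7, 1]

Answer: 3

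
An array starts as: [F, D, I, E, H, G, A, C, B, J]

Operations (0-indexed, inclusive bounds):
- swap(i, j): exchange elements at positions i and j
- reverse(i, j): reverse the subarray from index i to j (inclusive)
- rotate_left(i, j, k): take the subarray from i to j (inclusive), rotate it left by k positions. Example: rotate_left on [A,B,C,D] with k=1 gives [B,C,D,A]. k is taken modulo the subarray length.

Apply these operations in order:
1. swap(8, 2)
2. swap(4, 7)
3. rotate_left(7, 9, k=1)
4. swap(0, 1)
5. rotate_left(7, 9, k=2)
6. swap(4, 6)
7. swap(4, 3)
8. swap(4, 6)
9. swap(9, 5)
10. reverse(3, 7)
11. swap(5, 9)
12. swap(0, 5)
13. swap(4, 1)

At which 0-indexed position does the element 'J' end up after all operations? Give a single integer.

After 1 (swap(8, 2)): [F, D, B, E, H, G, A, C, I, J]
After 2 (swap(4, 7)): [F, D, B, E, C, G, A, H, I, J]
After 3 (rotate_left(7, 9, k=1)): [F, D, B, E, C, G, A, I, J, H]
After 4 (swap(0, 1)): [D, F, B, E, C, G, A, I, J, H]
After 5 (rotate_left(7, 9, k=2)): [D, F, B, E, C, G, A, H, I, J]
After 6 (swap(4, 6)): [D, F, B, E, A, G, C, H, I, J]
After 7 (swap(4, 3)): [D, F, B, A, E, G, C, H, I, J]
After 8 (swap(4, 6)): [D, F, B, A, C, G, E, H, I, J]
After 9 (swap(9, 5)): [D, F, B, A, C, J, E, H, I, G]
After 10 (reverse(3, 7)): [D, F, B, H, E, J, C, A, I, G]
After 11 (swap(5, 9)): [D, F, B, H, E, G, C, A, I, J]
After 12 (swap(0, 5)): [G, F, B, H, E, D, C, A, I, J]
After 13 (swap(4, 1)): [G, E, B, H, F, D, C, A, I, J]

Answer: 9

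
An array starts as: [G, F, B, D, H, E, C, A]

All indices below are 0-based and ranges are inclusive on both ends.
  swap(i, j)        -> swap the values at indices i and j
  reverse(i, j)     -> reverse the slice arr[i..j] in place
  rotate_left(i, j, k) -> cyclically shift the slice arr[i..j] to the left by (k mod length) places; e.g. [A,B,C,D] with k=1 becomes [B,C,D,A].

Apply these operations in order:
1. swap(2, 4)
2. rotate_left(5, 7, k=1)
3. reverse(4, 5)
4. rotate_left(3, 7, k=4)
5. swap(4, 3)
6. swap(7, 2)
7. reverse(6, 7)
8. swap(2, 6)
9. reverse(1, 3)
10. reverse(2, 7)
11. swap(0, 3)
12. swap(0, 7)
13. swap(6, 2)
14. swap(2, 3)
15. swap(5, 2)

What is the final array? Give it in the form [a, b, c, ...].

Answer: [H, D, E, F, C, G, B, A]

Derivation:
After 1 (swap(2, 4)): [G, F, H, D, B, E, C, A]
After 2 (rotate_left(5, 7, k=1)): [G, F, H, D, B, C, A, E]
After 3 (reverse(4, 5)): [G, F, H, D, C, B, A, E]
After 4 (rotate_left(3, 7, k=4)): [G, F, H, E, D, C, B, A]
After 5 (swap(4, 3)): [G, F, H, D, E, C, B, A]
After 6 (swap(7, 2)): [G, F, A, D, E, C, B, H]
After 7 (reverse(6, 7)): [G, F, A, D, E, C, H, B]
After 8 (swap(2, 6)): [G, F, H, D, E, C, A, B]
After 9 (reverse(1, 3)): [G, D, H, F, E, C, A, B]
After 10 (reverse(2, 7)): [G, D, B, A, C, E, F, H]
After 11 (swap(0, 3)): [A, D, B, G, C, E, F, H]
After 12 (swap(0, 7)): [H, D, B, G, C, E, F, A]
After 13 (swap(6, 2)): [H, D, F, G, C, E, B, A]
After 14 (swap(2, 3)): [H, D, G, F, C, E, B, A]
After 15 (swap(5, 2)): [H, D, E, F, C, G, B, A]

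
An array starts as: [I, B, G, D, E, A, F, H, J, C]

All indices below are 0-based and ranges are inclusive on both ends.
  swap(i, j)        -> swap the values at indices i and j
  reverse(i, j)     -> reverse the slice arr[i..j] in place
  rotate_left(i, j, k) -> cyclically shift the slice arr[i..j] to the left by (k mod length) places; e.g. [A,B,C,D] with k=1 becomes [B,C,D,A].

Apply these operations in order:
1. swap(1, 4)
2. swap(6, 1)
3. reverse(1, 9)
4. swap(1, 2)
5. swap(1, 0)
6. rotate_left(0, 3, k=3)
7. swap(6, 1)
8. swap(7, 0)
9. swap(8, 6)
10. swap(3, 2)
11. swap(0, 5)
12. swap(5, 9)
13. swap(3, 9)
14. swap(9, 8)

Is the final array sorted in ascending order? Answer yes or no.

After 1 (swap(1, 4)): [I, E, G, D, B, A, F, H, J, C]
After 2 (swap(6, 1)): [I, F, G, D, B, A, E, H, J, C]
After 3 (reverse(1, 9)): [I, C, J, H, E, A, B, D, G, F]
After 4 (swap(1, 2)): [I, J, C, H, E, A, B, D, G, F]
After 5 (swap(1, 0)): [J, I, C, H, E, A, B, D, G, F]
After 6 (rotate_left(0, 3, k=3)): [H, J, I, C, E, A, B, D, G, F]
After 7 (swap(6, 1)): [H, B, I, C, E, A, J, D, G, F]
After 8 (swap(7, 0)): [D, B, I, C, E, A, J, H, G, F]
After 9 (swap(8, 6)): [D, B, I, C, E, A, G, H, J, F]
After 10 (swap(3, 2)): [D, B, C, I, E, A, G, H, J, F]
After 11 (swap(0, 5)): [A, B, C, I, E, D, G, H, J, F]
After 12 (swap(5, 9)): [A, B, C, I, E, F, G, H, J, D]
After 13 (swap(3, 9)): [A, B, C, D, E, F, G, H, J, I]
After 14 (swap(9, 8)): [A, B, C, D, E, F, G, H, I, J]

Answer: yes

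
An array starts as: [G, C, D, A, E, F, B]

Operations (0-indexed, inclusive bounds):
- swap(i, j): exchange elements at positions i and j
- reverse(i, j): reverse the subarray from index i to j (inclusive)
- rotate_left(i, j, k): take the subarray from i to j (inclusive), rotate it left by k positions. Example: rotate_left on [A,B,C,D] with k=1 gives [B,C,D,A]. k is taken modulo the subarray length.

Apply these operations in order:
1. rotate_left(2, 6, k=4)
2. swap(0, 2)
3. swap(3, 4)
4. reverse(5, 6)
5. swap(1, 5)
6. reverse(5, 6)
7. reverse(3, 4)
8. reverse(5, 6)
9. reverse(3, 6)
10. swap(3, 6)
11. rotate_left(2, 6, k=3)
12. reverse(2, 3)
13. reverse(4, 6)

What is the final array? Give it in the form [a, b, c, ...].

Answer: [B, F, E, A, C, D, G]

Derivation:
After 1 (rotate_left(2, 6, k=4)): [G, C, B, D, A, E, F]
After 2 (swap(0, 2)): [B, C, G, D, A, E, F]
After 3 (swap(3, 4)): [B, C, G, A, D, E, F]
After 4 (reverse(5, 6)): [B, C, G, A, D, F, E]
After 5 (swap(1, 5)): [B, F, G, A, D, C, E]
After 6 (reverse(5, 6)): [B, F, G, A, D, E, C]
After 7 (reverse(3, 4)): [B, F, G, D, A, E, C]
After 8 (reverse(5, 6)): [B, F, G, D, A, C, E]
After 9 (reverse(3, 6)): [B, F, G, E, C, A, D]
After 10 (swap(3, 6)): [B, F, G, D, C, A, E]
After 11 (rotate_left(2, 6, k=3)): [B, F, A, E, G, D, C]
After 12 (reverse(2, 3)): [B, F, E, A, G, D, C]
After 13 (reverse(4, 6)): [B, F, E, A, C, D, G]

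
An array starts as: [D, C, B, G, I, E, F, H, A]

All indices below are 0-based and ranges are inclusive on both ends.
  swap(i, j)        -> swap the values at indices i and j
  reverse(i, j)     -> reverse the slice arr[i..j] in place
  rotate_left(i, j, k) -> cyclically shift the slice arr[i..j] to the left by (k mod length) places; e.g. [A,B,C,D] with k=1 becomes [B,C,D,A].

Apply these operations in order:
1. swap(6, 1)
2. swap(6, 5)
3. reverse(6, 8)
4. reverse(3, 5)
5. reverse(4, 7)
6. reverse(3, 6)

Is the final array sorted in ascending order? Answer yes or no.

Answer: no

Derivation:
After 1 (swap(6, 1)): [D, F, B, G, I, E, C, H, A]
After 2 (swap(6, 5)): [D, F, B, G, I, C, E, H, A]
After 3 (reverse(6, 8)): [D, F, B, G, I, C, A, H, E]
After 4 (reverse(3, 5)): [D, F, B, C, I, G, A, H, E]
After 5 (reverse(4, 7)): [D, F, B, C, H, A, G, I, E]
After 6 (reverse(3, 6)): [D, F, B, G, A, H, C, I, E]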